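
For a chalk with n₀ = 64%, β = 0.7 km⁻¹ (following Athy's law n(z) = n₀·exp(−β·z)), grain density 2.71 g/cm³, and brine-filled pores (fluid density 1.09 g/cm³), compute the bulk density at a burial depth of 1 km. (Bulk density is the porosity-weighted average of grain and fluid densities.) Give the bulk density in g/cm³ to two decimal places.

Porosity at depth: n = 0.64·exp(−0.7×1) = 0.64×0.4966 = 0.3178
Bulk density: ρ_b = (1−n)ρ_g + n·ρ_f = 0.6822×2.71 + 0.3178×1.09
       = 1.849 + 0.346 = 2.195 g/cm³

2.20 g/cm³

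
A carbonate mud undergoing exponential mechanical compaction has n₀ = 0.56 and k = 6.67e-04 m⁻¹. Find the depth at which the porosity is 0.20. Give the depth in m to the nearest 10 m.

1540 m

Working in km (1 km = 1000 m; k in km⁻¹ = k in m⁻¹ × 1000):
Invert Athy's law: z = ln(n₀/n) / k
z = ln(0.56/0.2) / 0.667 = ln(2.8) / 0.667 = 1.0296 / 0.667 = 1.544 km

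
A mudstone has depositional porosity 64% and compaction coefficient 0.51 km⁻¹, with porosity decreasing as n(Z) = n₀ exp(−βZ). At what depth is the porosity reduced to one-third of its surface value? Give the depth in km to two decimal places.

n/n₀ = 1/3 ⇒ exp(−β·Z) = 1/3 ⇒ Z = ln(3) / β
Z = 1.0986 / 0.51 = 2.154 km

2.15 km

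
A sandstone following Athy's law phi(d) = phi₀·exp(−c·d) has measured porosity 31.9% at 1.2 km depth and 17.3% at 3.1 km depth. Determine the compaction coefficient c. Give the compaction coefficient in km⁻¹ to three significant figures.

Athy: phi(d) = phi₀ e^(−cd) ⇒ phi₁/phi₂ = e^{c(d₂−d₁)} ⇒ c = ln(phi₁/phi₂)/(d₂−d₁)
c = ln(0.319/0.173) / (3.1 − 1.2) = ln(1.844) / 1.9 = 0.6119 / 1.9 = 0.3221 km⁻¹

0.322 km⁻¹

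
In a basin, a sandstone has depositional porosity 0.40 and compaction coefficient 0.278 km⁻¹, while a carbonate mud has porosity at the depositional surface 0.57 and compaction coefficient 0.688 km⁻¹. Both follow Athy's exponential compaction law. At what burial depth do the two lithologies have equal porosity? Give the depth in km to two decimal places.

Set phi₀ₐ e^(−cₐz) = phi₀ᵦ e^(−cᵦz) ⇒ ln(phi₀ₐ/phi₀ᵦ) = (cₐ − cᵦ)·z
z = ln(0.4/0.57) / (0.278 − 0.688) = -0.3542 / -0.41 = 0.864 km

0.86 km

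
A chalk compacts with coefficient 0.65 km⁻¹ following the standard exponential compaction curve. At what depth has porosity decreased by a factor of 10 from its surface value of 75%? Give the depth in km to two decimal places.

n/n₀ = 1/10 ⇒ exp(−k·Z) = 1/10 ⇒ Z = ln(10) / k
Z = 2.3026 / 0.65 = 3.542 km

3.54 km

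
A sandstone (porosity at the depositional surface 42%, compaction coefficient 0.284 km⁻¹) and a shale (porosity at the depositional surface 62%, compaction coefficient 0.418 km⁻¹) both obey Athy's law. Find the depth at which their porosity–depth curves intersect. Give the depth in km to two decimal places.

Set n₀ₐ e^(−cₐZ) = n₀ᵦ e^(−cᵦZ) ⇒ ln(n₀ₐ/n₀ᵦ) = (cₐ − cᵦ)·Z
Z = ln(0.42/0.62) / (0.284 − 0.418) = -0.3895 / -0.134 = 2.906 km

2.91 km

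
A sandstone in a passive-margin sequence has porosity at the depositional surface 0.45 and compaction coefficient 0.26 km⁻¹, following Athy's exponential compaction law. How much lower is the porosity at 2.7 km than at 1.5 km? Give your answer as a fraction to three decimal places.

phi(1.5) = 0.45·e^(−0.26×1.5) = 0.3047
phi(2.7) = 0.45·e^(−0.26×2.7) = 0.2230
Δphi = 0.3047 − 0.2230 = 0.0817

0.082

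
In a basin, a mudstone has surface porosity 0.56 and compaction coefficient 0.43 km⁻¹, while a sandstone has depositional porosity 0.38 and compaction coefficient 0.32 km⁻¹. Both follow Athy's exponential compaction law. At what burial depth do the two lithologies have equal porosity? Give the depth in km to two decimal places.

Set phi₀ₐ e^(−cₐz) = phi₀ᵦ e^(−cᵦz) ⇒ ln(phi₀ₐ/phi₀ᵦ) = (cₐ − cᵦ)·z
z = ln(0.56/0.38) / (0.43 − 0.32) = 0.3878 / 0.11 = 3.525 km

3.53 km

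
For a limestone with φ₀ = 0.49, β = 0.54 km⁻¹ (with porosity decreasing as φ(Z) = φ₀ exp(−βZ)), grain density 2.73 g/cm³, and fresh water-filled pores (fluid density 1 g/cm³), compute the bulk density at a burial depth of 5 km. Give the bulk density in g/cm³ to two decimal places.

Porosity at depth: φ = 0.49·exp(−0.54×5) = 0.49×0.0672 = 0.0329
Bulk density: ρ_b = (1−φ)ρ_g + φ·ρ_f = 0.9671×2.73 + 0.0329×1
       = 2.640 + 0.033 = 2.673 g/cm³

2.67 g/cm³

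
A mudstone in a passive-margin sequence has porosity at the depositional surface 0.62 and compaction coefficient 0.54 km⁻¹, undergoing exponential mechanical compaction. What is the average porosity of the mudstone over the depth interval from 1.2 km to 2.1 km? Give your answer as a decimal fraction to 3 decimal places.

0.257

⟨φ⟩ = (1/(d₂−d₁)) ∫ φ₀ e^(−βd) dd = φ₀·(e^(−β·d₁) − e^(−β·d₂)) / (β·(d₂−d₁))
e^(−0.54×1.2) = 0.5231; e^(−0.54×2.1) = 0.3217
⟨φ⟩ = 0.62 × (0.5231 − 0.3217) / (0.54 × 0.9) = 0.62 × 0.4143 = 0.2569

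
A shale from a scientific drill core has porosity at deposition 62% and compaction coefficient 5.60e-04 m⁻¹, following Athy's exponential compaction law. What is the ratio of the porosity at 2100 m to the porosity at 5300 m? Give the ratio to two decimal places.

6.00

Working in km (1 km = 1000 m; k in km⁻¹ = k in m⁻¹ × 1000):
φ(z₁)/φ(z₂) = e^(−k·z₁)/e^(−k·z₂) = e^{k(z₂−z₁)}
= exp(0.56 × 3.2) = exp(1.792) = 6.0014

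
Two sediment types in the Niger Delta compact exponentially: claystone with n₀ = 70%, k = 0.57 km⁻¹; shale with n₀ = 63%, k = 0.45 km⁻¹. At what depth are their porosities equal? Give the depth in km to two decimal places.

Set n₀ₐ e^(−kₐZ) = n₀ᵦ e^(−kᵦZ) ⇒ ln(n₀ₐ/n₀ᵦ) = (kₐ − kᵦ)·Z
Z = ln(0.7/0.63) / (0.57 − 0.45) = 0.1054 / 0.12 = 0.878 km

0.88 km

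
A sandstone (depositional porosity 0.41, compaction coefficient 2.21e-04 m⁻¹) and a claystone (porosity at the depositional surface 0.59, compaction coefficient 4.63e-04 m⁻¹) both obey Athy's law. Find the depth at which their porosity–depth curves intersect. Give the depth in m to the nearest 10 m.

1500 m

Working in km (1 km = 1000 m; k in km⁻¹ = k in m⁻¹ × 1000):
Set n₀ₐ e^(−kₐd) = n₀ᵦ e^(−kᵦd) ⇒ ln(n₀ₐ/n₀ᵦ) = (kₐ − kᵦ)·d
d = ln(0.41/0.59) / (0.221 − 0.463) = -0.3640 / -0.242 = 1.504 km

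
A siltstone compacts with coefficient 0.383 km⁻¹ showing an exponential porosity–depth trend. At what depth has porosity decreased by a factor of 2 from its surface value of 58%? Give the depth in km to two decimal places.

φ/φ₀ = 1/2 ⇒ exp(−k·Z) = 1/2 ⇒ Z = ln(2) / k
Z = 0.6931 / 0.383 = 1.810 km

1.81 km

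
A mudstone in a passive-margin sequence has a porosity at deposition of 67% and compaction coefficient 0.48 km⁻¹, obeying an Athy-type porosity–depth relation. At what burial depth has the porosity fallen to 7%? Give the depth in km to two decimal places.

Invert Athy's law: z = ln(φ₀/φ) / k
z = ln(0.67/0.07) / 0.48 = ln(9.571) / 0.48 = 2.2588 / 0.48 = 4.706 km

4.71 km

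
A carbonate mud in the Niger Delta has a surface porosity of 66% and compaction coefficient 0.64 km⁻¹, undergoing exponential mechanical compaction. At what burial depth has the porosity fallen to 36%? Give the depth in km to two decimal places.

Invert Athy's law: z = ln(φ₀/φ) / β
z = ln(0.66/0.36) / 0.64 = ln(1.833) / 0.64 = 0.6061 / 0.64 = 0.947 km

0.95 km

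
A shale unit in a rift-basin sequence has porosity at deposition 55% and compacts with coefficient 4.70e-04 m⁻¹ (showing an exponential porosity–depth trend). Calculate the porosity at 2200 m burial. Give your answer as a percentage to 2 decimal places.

Working in km (1 km = 1000 m; c in km⁻¹ = c in m⁻¹ × 1000):
phi = phi₀·exp(−c·Z) = 0.55 × exp(−0.47 × 2.2) = 0.55 × exp(−1.034)
  = 0.55 × 0.3556 = 0.1956

19.56%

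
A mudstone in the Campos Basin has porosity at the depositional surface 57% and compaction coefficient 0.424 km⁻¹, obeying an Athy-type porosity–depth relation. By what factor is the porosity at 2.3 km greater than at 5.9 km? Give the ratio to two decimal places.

4.60

φ(d₁)/φ(d₂) = e^(−k·d₁)/e^(−k·d₂) = e^{k(d₂−d₁)}
= exp(0.424 × 3.6) = exp(1.526) = 4.6016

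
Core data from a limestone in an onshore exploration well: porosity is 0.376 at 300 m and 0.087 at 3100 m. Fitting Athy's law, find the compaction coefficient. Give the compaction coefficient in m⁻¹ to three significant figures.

Working in km (1 km = 1000 m; c in km⁻¹ = c in m⁻¹ × 1000):
Athy: n(d) = n₀ e^(−cd) ⇒ n₁/n₂ = e^{c(d₂−d₁)} ⇒ c = ln(n₁/n₂)/(d₂−d₁)
c = ln(0.376/0.087) / (3.1 − 0.3) = ln(4.322) / 2.8 = 1.4637 / 2.8 = 0.5227 km⁻¹

0.000523 m⁻¹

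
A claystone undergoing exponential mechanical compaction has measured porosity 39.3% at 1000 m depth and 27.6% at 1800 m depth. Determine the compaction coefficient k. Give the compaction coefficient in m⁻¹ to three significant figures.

Working in km (1 km = 1000 m; k in km⁻¹ = k in m⁻¹ × 1000):
Athy: φ(z) = φ₀ e^(−kz) ⇒ φ₁/φ₂ = e^{k(z₂−z₁)} ⇒ k = ln(φ₁/φ₂)/(z₂−z₁)
k = ln(0.393/0.276) / (1.8 − 1) = ln(1.424) / 0.8 = 0.3534 / 0.8 = 0.4418 km⁻¹

0.000442 m⁻¹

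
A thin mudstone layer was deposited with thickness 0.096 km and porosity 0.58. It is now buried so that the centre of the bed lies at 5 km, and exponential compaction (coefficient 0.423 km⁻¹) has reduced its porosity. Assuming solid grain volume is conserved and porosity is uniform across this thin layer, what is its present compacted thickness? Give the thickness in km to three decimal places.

0.043 km

Porosity at 5 km: φ = 0.58·exp(−0.423×5) = 0.0700
Solid-volume conservation: h(1−φ) = h₀(1−φ₀) ⇒ h = h₀·(1−φ₀)/(1−φ)
h = 0.096 × (1 − 0.58)/(1 − 0.0700) = 0.096 × 0.4516 = 0.0434 km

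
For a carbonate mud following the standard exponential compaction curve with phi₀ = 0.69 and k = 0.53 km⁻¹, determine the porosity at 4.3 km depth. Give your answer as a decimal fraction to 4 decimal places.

phi = phi₀·exp(−k·z) = 0.69 × exp(−0.53 × 4.3) = 0.69 × exp(−2.279)
  = 0.69 × 0.1024 = 0.0706

0.0706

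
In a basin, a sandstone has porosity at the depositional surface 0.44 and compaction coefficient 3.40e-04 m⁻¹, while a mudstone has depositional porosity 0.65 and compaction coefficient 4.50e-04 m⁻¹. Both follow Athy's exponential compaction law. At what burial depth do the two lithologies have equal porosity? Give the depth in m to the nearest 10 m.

Working in km (1 km = 1000 m; β in km⁻¹ = β in m⁻¹ × 1000):
Set φ₀ₐ e^(−βₐz) = φ₀ᵦ e^(−βᵦz) ⇒ ln(φ₀ₐ/φ₀ᵦ) = (βₐ − βᵦ)·z
z = ln(0.44/0.65) / (0.34 − 0.45) = -0.3902 / -0.11 = 3.547 km

3550 m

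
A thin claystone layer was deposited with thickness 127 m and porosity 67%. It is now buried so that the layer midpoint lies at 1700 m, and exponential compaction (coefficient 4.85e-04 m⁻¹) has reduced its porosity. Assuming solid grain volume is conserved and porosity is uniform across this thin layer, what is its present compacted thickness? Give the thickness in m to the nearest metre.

Working in km (1 km = 1000 m; k in km⁻¹ = k in m⁻¹ × 1000):
Porosity at 1.7 km: φ = 0.67·exp(−0.485×1.7) = 0.2938
Solid-volume conservation: h(1−φ) = h₀(1−φ₀) ⇒ h = h₀·(1−φ₀)/(1−φ)
h = 0.127 × (1 − 0.67)/(1 − 0.2938) = 0.127 × 0.4673 = 0.0593 km

59 m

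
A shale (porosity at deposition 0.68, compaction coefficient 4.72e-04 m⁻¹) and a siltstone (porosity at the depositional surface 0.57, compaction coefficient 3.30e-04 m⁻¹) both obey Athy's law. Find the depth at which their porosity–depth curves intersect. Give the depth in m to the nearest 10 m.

Working in km (1 km = 1000 m; k in km⁻¹ = k in m⁻¹ × 1000):
Set φ₀ₐ e^(−kₐz) = φ₀ᵦ e^(−kᵦz) ⇒ ln(φ₀ₐ/φ₀ᵦ) = (kₐ − kᵦ)·z
z = ln(0.68/0.57) / (0.472 − 0.33) = 0.1765 / 0.142 = 1.243 km

1240 m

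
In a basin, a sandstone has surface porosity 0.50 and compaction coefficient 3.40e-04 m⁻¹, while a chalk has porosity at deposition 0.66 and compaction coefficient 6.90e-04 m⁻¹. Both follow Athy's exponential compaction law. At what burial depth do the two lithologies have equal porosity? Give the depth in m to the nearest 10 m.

Working in km (1 km = 1000 m; k in km⁻¹ = k in m⁻¹ × 1000):
Set n₀ₐ e^(−kₐZ) = n₀ᵦ e^(−kᵦZ) ⇒ ln(n₀ₐ/n₀ᵦ) = (kₐ − kᵦ)·Z
Z = ln(0.5/0.66) / (0.34 − 0.69) = -0.2776 / -0.35 = 0.793 km

790 m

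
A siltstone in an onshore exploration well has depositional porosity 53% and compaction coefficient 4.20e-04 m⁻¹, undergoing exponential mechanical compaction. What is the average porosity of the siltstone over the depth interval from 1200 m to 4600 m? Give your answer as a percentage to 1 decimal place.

17.0%

Working in km (1 km = 1000 m; c in km⁻¹ = c in m⁻¹ × 1000):
⟨n⟩ = (1/(z₂−z₁)) ∫ n₀ e^(−cz) dz = n₀·(e^(−c·z₁) − e^(−c·z₂)) / (c·(z₂−z₁))
e^(−0.42×1.2) = 0.6041; e^(−0.42×4.6) = 0.1449
⟨n⟩ = 0.53 × (0.6041 − 0.1449) / (0.42 × 3.4) = 0.53 × 0.3216 = 0.1705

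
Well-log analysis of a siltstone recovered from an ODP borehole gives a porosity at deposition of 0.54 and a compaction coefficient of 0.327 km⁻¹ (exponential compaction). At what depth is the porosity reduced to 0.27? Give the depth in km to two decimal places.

Invert Athy's law: z = ln(n₀/n) / k
z = ln(0.54/0.27) / 0.327 = ln(2) / 0.327 = 0.6931 / 0.327 = 2.120 km

2.12 km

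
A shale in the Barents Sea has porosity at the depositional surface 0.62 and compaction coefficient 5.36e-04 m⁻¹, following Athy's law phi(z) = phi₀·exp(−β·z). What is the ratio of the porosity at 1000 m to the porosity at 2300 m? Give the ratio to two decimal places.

Working in km (1 km = 1000 m; β in km⁻¹ = β in m⁻¹ × 1000):
phi(z₁)/phi(z₂) = e^(−β·z₁)/e^(−β·z₂) = e^{β(z₂−z₁)}
= exp(0.536 × 1.3) = exp(0.6968) = 2.0073

2.01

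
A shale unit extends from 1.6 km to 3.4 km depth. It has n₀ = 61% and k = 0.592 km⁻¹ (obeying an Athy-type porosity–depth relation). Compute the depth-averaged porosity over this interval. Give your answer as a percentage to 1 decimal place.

⟨n⟩ = (1/(z₂−z₁)) ∫ n₀ e^(−kz) dz = n₀·(e^(−k·z₁) − e^(−k·z₂)) / (k·(z₂−z₁))
e^(−0.592×1.6) = 0.3878; e^(−0.592×3.4) = 0.1336
⟨n⟩ = 0.61 × (0.3878 − 0.1336) / (0.592 × 1.8) = 0.61 × 0.2386 = 0.1455

14.6%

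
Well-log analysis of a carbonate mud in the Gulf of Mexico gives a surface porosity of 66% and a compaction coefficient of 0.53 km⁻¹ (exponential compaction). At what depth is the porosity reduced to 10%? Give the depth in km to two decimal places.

3.56 km

Invert Athy's law: d = ln(φ₀/φ) / β
d = ln(0.66/0.1) / 0.53 = ln(6.6) / 0.53 = 1.8871 / 0.53 = 3.561 km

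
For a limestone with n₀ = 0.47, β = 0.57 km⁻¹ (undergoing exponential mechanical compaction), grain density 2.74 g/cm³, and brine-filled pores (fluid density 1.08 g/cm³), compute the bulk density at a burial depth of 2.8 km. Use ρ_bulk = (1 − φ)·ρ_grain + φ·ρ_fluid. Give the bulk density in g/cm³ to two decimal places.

2.58 g/cm³

Porosity at depth: n = 0.47·exp(−0.57×2.8) = 0.47×0.2027 = 0.0953
Bulk density: ρ_b = (1−n)ρ_g + n·ρ_f = 0.9047×2.74 + 0.0953×1.08
       = 2.479 + 0.103 = 2.582 g/cm³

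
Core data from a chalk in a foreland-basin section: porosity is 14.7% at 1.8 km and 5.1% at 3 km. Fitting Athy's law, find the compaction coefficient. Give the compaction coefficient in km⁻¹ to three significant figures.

Athy: phi(Z) = phi₀ e^(−βZ) ⇒ phi₁/phi₂ = e^{β(Z₂−Z₁)} ⇒ β = ln(phi₁/phi₂)/(Z₂−Z₁)
β = ln(0.147/0.051) / (3 − 1.8) = ln(2.882) / 1.2 = 1.0586 / 1.2 = 0.8822 km⁻¹

0.882 km⁻¹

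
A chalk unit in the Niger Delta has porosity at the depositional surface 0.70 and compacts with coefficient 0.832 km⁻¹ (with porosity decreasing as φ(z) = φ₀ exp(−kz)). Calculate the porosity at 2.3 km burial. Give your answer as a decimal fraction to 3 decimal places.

φ = φ₀·exp(−k·z) = 0.7 × exp(−0.832 × 2.3) = 0.7 × exp(−1.914)
  = 0.7 × 0.1475 = 0.1033

0.103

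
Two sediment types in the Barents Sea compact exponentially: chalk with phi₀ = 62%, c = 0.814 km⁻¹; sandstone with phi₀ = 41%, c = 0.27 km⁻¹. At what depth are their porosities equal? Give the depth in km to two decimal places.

Set phi₀ₐ e^(−cₐd) = phi₀ᵦ e^(−cᵦd) ⇒ ln(phi₀ₐ/phi₀ᵦ) = (cₐ − cᵦ)·d
d = ln(0.62/0.41) / (0.814 − 0.27) = 0.4136 / 0.544 = 0.760 km

0.76 km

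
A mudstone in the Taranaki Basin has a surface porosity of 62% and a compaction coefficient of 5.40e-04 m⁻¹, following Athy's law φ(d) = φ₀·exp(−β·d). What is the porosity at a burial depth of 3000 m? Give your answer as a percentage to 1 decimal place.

Working in km (1 km = 1000 m; β in km⁻¹ = β in m⁻¹ × 1000):
φ = φ₀·exp(−β·d) = 0.62 × exp(−0.54 × 3) = 0.62 × exp(−1.62)
  = 0.62 × 0.1979 = 0.1227

12.3%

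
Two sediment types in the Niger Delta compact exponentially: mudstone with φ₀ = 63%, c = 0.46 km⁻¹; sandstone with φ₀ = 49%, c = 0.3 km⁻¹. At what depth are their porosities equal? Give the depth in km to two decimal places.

1.57 km

Set φ₀ₐ e^(−cₐd) = φ₀ᵦ e^(−cᵦd) ⇒ ln(φ₀ₐ/φ₀ᵦ) = (cₐ − cᵦ)·d
d = ln(0.63/0.49) / (0.46 − 0.3) = 0.2513 / 0.16 = 1.571 km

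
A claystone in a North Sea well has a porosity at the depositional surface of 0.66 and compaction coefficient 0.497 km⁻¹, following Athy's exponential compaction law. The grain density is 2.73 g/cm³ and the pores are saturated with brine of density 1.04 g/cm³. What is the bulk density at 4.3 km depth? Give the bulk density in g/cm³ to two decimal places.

Porosity at depth: n = 0.66·exp(−0.497×4.3) = 0.66×0.1180 = 0.0779
Bulk density: ρ_b = (1−n)ρ_g + n·ρ_f = 0.9221×2.73 + 0.0779×1.04
       = 2.517 + 0.081 = 2.598 g/cm³

2.60 g/cm³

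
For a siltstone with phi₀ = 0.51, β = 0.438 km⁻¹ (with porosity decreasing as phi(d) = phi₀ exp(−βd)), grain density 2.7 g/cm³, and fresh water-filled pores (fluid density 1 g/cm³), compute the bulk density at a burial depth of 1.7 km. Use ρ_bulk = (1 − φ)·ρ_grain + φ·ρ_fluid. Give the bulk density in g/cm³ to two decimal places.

Porosity at depth: phi = 0.51·exp(−0.438×1.7) = 0.51×0.4749 = 0.2422
Bulk density: ρ_b = (1−phi)ρ_g + phi·ρ_f = 0.7578×2.7 + 0.2422×1
       = 2.046 + 0.242 = 2.288 g/cm³

2.29 g/cm³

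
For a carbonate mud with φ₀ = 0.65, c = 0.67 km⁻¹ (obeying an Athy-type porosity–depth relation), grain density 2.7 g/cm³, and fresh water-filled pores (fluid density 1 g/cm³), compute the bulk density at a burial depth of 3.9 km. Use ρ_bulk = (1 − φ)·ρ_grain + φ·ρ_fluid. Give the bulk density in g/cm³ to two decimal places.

2.62 g/cm³

Porosity at depth: φ = 0.65·exp(−0.67×3.9) = 0.65×0.0733 = 0.0477
Bulk density: ρ_b = (1−φ)ρ_g + φ·ρ_f = 0.9523×2.7 + 0.0477×1
       = 2.571 + 0.048 = 2.619 g/cm³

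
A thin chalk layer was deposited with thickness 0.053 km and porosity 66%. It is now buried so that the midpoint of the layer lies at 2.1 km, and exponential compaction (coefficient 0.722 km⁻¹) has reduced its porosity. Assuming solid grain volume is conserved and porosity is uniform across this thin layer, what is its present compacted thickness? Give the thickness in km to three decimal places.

Porosity at 2.1 km: φ = 0.66·exp(−0.722×2.1) = 0.1449
Solid-volume conservation: h(1−φ) = h₀(1−φ₀) ⇒ h = h₀·(1−φ₀)/(1−φ)
h = 0.053 × (1 − 0.66)/(1 − 0.1449) = 0.053 × 0.3976 = 0.0211 km

0.021 km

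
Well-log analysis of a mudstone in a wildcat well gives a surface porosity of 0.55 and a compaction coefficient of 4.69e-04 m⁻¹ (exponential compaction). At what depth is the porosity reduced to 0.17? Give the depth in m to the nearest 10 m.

Working in km (1 km = 1000 m; k in km⁻¹ = k in m⁻¹ × 1000):
Invert Athy's law: z = ln(phi₀/phi) / k
z = ln(0.55/0.17) / 0.469 = ln(3.235) / 0.469 = 1.1741 / 0.469 = 2.503 km

2500 m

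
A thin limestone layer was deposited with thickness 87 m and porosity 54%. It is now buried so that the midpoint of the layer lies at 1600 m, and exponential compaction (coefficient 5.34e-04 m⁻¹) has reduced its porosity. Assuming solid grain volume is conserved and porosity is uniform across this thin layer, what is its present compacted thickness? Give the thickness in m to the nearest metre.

Working in km (1 km = 1000 m; β in km⁻¹ = β in m⁻¹ × 1000):
Porosity at 1.6 km: n = 0.54·exp(−0.534×1.6) = 0.2298
Solid-volume conservation: h(1−n) = h₀(1−n₀) ⇒ h = h₀·(1−n₀)/(1−n)
h = 0.087 × (1 − 0.54)/(1 − 0.2298) = 0.087 × 0.5972 = 0.0520 km

52 m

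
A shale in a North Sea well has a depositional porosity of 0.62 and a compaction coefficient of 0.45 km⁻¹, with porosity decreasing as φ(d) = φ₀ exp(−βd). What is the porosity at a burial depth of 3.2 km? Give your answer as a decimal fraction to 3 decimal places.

0.147

φ = φ₀·exp(−β·d) = 0.62 × exp(−0.45 × 3.2) = 0.62 × exp(−1.44)
  = 0.62 × 0.2369 = 0.1469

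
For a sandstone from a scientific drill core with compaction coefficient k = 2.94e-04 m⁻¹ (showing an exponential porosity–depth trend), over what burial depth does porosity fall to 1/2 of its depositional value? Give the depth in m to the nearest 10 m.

Working in km (1 km = 1000 m; k in km⁻¹ = k in m⁻¹ × 1000):
n/n₀ = 1/2 ⇒ exp(−k·d) = 1/2 ⇒ d = ln(2) / k
d = 0.6931 / 0.294 = 2.358 km

2360 m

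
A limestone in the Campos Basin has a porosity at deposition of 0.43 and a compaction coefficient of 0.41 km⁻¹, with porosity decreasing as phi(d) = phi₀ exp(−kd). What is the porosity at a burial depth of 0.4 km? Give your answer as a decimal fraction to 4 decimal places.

0.3650

phi = phi₀·exp(−k·d) = 0.43 × exp(−0.41 × 0.4) = 0.43 × exp(−0.164)
  = 0.43 × 0.8487 = 0.3650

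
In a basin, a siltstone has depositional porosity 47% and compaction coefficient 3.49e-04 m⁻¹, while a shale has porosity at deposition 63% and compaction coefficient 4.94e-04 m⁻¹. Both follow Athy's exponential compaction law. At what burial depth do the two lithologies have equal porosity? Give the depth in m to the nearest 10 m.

2020 m

Working in km (1 km = 1000 m; k in km⁻¹ = k in m⁻¹ × 1000):
Set n₀ₐ e^(−kₐz) = n₀ᵦ e^(−kᵦz) ⇒ ln(n₀ₐ/n₀ᵦ) = (kₐ − kᵦ)·z
z = ln(0.47/0.63) / (0.349 − 0.494) = -0.2930 / -0.145 = 2.021 km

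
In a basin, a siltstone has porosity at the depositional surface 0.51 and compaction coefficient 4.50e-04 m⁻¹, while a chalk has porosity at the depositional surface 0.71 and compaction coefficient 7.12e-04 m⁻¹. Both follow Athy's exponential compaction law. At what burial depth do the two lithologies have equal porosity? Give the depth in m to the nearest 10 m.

Working in km (1 km = 1000 m; c in km⁻¹ = c in m⁻¹ × 1000):
Set φ₀ₐ e^(−cₐd) = φ₀ᵦ e^(−cᵦd) ⇒ ln(φ₀ₐ/φ₀ᵦ) = (cₐ − cᵦ)·d
d = ln(0.51/0.71) / (0.45 − 0.712) = -0.3309 / -0.262 = 1.263 km

1260 m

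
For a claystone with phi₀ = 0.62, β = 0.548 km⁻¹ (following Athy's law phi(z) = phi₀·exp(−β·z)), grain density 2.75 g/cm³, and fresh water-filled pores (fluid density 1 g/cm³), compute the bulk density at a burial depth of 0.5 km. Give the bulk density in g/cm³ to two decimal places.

1.93 g/cm³

Porosity at depth: phi = 0.62·exp(−0.548×0.5) = 0.62×0.7603 = 0.4714
Bulk density: ρ_b = (1−phi)ρ_g + phi·ρ_f = 0.5286×2.75 + 0.4714×1
       = 1.454 + 0.471 = 1.925 g/cm³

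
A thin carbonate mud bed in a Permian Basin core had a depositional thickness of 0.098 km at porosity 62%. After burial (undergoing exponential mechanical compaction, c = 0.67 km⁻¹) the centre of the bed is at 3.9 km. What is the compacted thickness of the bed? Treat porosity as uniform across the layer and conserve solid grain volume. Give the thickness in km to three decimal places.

Porosity at 3.9 km: phi = 0.62·exp(−0.67×3.9) = 0.0455
Solid-volume conservation: h(1−phi) = h₀(1−phi₀) ⇒ h = h₀·(1−phi₀)/(1−phi)
h = 0.098 × (1 − 0.62)/(1 − 0.0455) = 0.098 × 0.3981 = 0.0390 km

0.039 km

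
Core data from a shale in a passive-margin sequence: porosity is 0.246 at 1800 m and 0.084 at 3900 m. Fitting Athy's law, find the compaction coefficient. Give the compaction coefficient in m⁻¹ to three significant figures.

0.000512 m⁻¹

Working in km (1 km = 1000 m; β in km⁻¹ = β in m⁻¹ × 1000):
Athy: φ(z) = φ₀ e^(−βz) ⇒ φ₁/φ₂ = e^{β(z₂−z₁)} ⇒ β = ln(φ₁/φ₂)/(z₂−z₁)
β = ln(0.246/0.084) / (3.9 − 1.8) = ln(2.929) / 2.1 = 1.0745 / 2.1 = 0.5117 km⁻¹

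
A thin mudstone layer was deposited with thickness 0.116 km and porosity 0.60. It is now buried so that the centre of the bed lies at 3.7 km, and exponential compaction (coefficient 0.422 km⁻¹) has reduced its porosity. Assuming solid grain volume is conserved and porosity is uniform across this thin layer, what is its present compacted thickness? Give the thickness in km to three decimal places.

0.053 km

Porosity at 3.7 km: phi = 0.6·exp(−0.422×3.7) = 0.1259
Solid-volume conservation: h(1−phi) = h₀(1−phi₀) ⇒ h = h₀·(1−phi₀)/(1−phi)
h = 0.116 × (1 − 0.6)/(1 − 0.1259) = 0.116 × 0.4576 = 0.0531 km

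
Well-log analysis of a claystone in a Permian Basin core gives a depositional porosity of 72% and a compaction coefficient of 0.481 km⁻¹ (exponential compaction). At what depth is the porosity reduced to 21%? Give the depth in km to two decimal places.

Invert Athy's law: z = ln(φ₀/φ) / β
z = ln(0.72/0.21) / 0.481 = ln(3.429) / 0.481 = 1.2321 / 0.481 = 2.562 km

2.56 km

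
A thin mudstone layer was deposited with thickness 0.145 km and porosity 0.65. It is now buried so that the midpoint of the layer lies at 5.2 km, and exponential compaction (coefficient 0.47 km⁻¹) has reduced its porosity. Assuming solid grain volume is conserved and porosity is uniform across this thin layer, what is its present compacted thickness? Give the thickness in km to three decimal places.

Porosity at 5.2 km: φ = 0.65·exp(−0.47×5.2) = 0.0564
Solid-volume conservation: h(1−φ) = h₀(1−φ₀) ⇒ h = h₀·(1−φ₀)/(1−φ)
h = 0.145 × (1 − 0.65)/(1 − 0.0564) = 0.145 × 0.3709 = 0.0538 km

0.054 km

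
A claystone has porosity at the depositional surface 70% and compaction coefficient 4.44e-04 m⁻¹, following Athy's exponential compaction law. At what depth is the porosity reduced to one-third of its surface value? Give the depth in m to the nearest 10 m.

2470 m

Working in km (1 km = 1000 m; c in km⁻¹ = c in m⁻¹ × 1000):
phi/phi₀ = 1/3 ⇒ exp(−c·d) = 1/3 ⇒ d = ln(3) / c
d = 1.0986 / 0.444 = 2.474 km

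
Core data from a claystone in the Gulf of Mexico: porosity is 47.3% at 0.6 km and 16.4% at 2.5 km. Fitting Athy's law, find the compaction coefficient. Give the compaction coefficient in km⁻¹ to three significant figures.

0.557 km⁻¹

Athy: phi(Z) = phi₀ e^(−cZ) ⇒ phi₁/phi₂ = e^{c(Z₂−Z₁)} ⇒ c = ln(phi₁/phi₂)/(Z₂−Z₁)
c = ln(0.473/0.164) / (2.5 − 0.6) = ln(2.884) / 1.9 = 1.0592 / 1.9 = 0.5575 km⁻¹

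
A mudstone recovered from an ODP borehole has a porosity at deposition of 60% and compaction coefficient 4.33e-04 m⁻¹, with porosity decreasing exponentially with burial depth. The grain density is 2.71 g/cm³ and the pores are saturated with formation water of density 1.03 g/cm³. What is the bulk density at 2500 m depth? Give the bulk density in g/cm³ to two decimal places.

2.37 g/cm³

Working in km (1 km = 1000 m; c in km⁻¹ = c in m⁻¹ × 1000):
Porosity at depth: n = 0.6·exp(−0.433×2.5) = 0.6×0.3387 = 0.2032
Bulk density: ρ_b = (1−n)ρ_g + n·ρ_f = 0.7968×2.71 + 0.2032×1.03
       = 2.159 + 0.209 = 2.369 g/cm³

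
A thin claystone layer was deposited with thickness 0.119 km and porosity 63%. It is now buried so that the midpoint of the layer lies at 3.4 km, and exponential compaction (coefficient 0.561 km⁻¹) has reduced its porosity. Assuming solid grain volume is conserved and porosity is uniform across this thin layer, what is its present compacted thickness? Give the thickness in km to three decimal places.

0.049 km

Porosity at 3.4 km: phi = 0.63·exp(−0.561×3.4) = 0.0935
Solid-volume conservation: h(1−phi) = h₀(1−phi₀) ⇒ h = h₀·(1−phi₀)/(1−phi)
h = 0.119 × (1 − 0.63)/(1 − 0.0935) = 0.119 × 0.4082 = 0.0486 km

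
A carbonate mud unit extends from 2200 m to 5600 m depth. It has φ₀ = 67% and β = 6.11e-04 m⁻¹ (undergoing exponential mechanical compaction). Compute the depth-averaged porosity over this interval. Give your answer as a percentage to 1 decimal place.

Working in km (1 km = 1000 m; β in km⁻¹ = β in m⁻¹ × 1000):
⟨φ⟩ = (1/(z₂−z₁)) ∫ φ₀ e^(−βz) dz = φ₀·(e^(−β·z₁) − e^(−β·z₂)) / (β·(z₂−z₁))
e^(−0.611×2.2) = 0.2607; e^(−0.611×5.6) = 0.0327
⟨φ⟩ = 0.67 × (0.2607 − 0.0327) / (0.611 × 3.4) = 0.67 × 0.1098 = 0.0736

7.4%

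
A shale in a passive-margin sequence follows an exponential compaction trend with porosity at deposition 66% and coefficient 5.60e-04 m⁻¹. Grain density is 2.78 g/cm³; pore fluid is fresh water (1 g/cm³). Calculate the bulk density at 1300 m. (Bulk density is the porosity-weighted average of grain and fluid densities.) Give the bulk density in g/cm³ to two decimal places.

Working in km (1 km = 1000 m; k in km⁻¹ = k in m⁻¹ × 1000):
Porosity at depth: phi = 0.66·exp(−0.56×1.3) = 0.66×0.4829 = 0.3187
Bulk density: ρ_b = (1−phi)ρ_g + phi·ρ_f = 0.6813×2.78 + 0.3187×1
       = 1.894 + 0.319 = 2.213 g/cm³

2.21 g/cm³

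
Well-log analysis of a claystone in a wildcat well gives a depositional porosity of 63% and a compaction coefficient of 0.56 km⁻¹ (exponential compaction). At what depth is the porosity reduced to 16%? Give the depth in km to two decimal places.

Invert Athy's law: z = ln(n₀/n) / c
z = ln(0.63/0.16) / 0.56 = ln(3.938) / 0.56 = 1.3705 / 0.56 = 2.447 km

2.45 km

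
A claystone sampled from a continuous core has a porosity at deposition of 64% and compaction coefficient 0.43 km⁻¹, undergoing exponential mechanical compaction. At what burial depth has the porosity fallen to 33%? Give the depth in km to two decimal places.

Invert Athy's law: d = ln(φ₀/φ) / β
d = ln(0.64/0.33) / 0.43 = ln(1.939) / 0.43 = 0.6624 / 0.43 = 1.540 km

1.54 km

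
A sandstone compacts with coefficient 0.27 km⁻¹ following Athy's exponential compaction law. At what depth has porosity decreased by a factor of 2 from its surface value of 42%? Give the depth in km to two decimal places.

phi/phi₀ = 1/2 ⇒ exp(−c·z) = 1/2 ⇒ z = ln(2) / c
z = 0.6931 / 0.27 = 2.567 km

2.57 km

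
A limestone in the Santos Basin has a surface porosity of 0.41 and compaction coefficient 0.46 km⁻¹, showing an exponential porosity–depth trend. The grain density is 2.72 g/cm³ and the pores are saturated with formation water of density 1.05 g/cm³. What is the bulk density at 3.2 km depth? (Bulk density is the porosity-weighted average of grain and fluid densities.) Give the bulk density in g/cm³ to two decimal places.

2.56 g/cm³

Porosity at depth: phi = 0.41·exp(−0.46×3.2) = 0.41×0.2295 = 0.0941
Bulk density: ρ_b = (1−phi)ρ_g + phi·ρ_f = 0.9059×2.72 + 0.0941×1.05
       = 2.464 + 0.099 = 2.563 g/cm³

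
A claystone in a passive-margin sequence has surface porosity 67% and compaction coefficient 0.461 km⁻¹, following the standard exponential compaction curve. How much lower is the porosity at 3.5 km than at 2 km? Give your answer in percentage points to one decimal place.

13.3 percentage points

phi(2) = 0.67·e^(−0.461×2) = 0.2665
phi(3.5) = 0.67·e^(−0.461×3.5) = 0.1335
Δphi = 0.2665 − 0.1335 = 0.1330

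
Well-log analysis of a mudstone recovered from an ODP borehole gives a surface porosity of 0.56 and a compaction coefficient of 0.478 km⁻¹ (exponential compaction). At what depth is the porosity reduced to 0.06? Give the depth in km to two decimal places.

Invert Athy's law: Z = ln(phi₀/phi) / c
Z = ln(0.56/0.06) / 0.478 = ln(9.333) / 0.478 = 2.2336 / 0.478 = 4.673 km

4.67 km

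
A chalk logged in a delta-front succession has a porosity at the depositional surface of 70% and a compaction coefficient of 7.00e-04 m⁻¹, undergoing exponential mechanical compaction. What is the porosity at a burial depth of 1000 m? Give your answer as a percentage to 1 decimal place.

Working in km (1 km = 1000 m; β in km⁻¹ = β in m⁻¹ × 1000):
φ = φ₀·exp(−β·Z) = 0.7 × exp(−0.7 × 1) = 0.7 × exp(−0.7)
  = 0.7 × 0.4966 = 0.3476

34.8%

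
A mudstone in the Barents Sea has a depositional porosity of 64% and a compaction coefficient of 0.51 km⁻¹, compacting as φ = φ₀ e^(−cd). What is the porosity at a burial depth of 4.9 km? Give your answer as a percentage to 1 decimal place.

5.3%

φ = φ₀·exp(−c·d) = 0.64 × exp(−0.51 × 4.9) = 0.64 × exp(−2.499)
  = 0.64 × 0.0822 = 0.0526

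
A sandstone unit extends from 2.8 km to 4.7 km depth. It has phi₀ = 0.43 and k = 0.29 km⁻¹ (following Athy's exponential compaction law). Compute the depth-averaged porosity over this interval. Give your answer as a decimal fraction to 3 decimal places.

⟨phi⟩ = (1/(d₂−d₁)) ∫ phi₀ e^(−kd) dd = phi₀·(e^(−k·d₁) − e^(−k·d₂)) / (k·(d₂−d₁))
e^(−0.29×2.8) = 0.4440; e^(−0.29×4.7) = 0.2559
⟨phi⟩ = 0.43 × (0.4440 − 0.2559) / (0.29 × 1.9) = 0.43 × 0.3413 = 0.1468

0.147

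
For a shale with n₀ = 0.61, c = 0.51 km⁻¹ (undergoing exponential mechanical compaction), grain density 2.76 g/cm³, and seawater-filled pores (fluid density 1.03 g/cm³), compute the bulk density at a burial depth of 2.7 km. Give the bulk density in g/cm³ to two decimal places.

2.49 g/cm³

Porosity at depth: n = 0.61·exp(−0.51×2.7) = 0.61×0.2523 = 0.1539
Bulk density: ρ_b = (1−n)ρ_g + n·ρ_f = 0.8461×2.76 + 0.1539×1.03
       = 2.335 + 0.159 = 2.494 g/cm³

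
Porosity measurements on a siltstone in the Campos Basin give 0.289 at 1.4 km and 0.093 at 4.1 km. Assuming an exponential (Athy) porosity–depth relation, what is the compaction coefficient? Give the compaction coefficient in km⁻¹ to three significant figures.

Athy: φ(d) = φ₀ e^(−kd) ⇒ φ₁/φ₂ = e^{k(d₂−d₁)} ⇒ k = ln(φ₁/φ₂)/(d₂−d₁)
k = ln(0.289/0.093) / (4.1 − 1.4) = ln(3.108) / 2.7 = 1.1338 / 2.7 = 0.4199 km⁻¹

0.420 km⁻¹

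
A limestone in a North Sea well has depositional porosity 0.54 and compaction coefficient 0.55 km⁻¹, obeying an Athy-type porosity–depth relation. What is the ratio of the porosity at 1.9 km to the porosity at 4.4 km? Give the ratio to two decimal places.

3.96

n(Z₁)/n(Z₂) = e^(−β·Z₁)/e^(−β·Z₂) = e^{β(Z₂−Z₁)}
= exp(0.55 × 2.5) = exp(1.375) = 3.9551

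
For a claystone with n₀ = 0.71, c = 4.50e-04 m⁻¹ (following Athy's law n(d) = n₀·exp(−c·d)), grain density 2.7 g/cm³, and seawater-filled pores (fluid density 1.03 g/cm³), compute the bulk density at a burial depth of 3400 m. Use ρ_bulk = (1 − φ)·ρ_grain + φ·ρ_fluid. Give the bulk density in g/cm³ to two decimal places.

2.44 g/cm³

Working in km (1 km = 1000 m; c in km⁻¹ = c in m⁻¹ × 1000):
Porosity at depth: n = 0.71·exp(−0.45×3.4) = 0.71×0.2165 = 0.1537
Bulk density: ρ_b = (1−n)ρ_g + n·ρ_f = 0.8463×2.7 + 0.1537×1.03
       = 2.285 + 0.158 = 2.443 g/cm³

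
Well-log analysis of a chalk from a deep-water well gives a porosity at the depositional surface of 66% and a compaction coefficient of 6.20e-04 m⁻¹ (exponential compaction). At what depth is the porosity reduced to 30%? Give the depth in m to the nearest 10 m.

1270 m

Working in km (1 km = 1000 m; k in km⁻¹ = k in m⁻¹ × 1000):
Invert Athy's law: z = ln(phi₀/phi) / k
z = ln(0.66/0.3) / 0.62 = ln(2.2) / 0.62 = 0.7885 / 0.62 = 1.272 km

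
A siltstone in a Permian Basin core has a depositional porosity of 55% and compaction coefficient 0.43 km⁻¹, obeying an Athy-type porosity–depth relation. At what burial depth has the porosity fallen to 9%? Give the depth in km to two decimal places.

4.21 km

Invert Athy's law: Z = ln(phi₀/phi) / β
Z = ln(0.55/0.09) / 0.43 = ln(6.111) / 0.43 = 1.8101 / 0.43 = 4.210 km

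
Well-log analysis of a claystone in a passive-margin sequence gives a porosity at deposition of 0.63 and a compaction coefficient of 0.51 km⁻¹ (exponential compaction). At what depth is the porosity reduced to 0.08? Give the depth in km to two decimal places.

Invert Athy's law: z = ln(n₀/n) / k
z = ln(0.63/0.08) / 0.51 = ln(7.875) / 0.51 = 2.0637 / 0.51 = 4.046 km

4.05 km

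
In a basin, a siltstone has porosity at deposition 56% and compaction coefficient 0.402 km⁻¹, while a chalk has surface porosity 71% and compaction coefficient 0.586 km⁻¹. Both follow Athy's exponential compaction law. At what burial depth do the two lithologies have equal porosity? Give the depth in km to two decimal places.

1.29 km

Set phi₀ₐ e^(−kₐd) = phi₀ᵦ e^(−kᵦd) ⇒ ln(phi₀ₐ/phi₀ᵦ) = (kₐ − kᵦ)·d
d = ln(0.56/0.71) / (0.402 − 0.586) = -0.2373 / -0.184 = 1.290 km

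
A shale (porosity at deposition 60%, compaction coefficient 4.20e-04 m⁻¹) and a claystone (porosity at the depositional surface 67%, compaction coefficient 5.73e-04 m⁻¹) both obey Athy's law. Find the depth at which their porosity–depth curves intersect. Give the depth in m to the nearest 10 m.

720 m

Working in km (1 km = 1000 m; k in km⁻¹ = k in m⁻¹ × 1000):
Set n₀ₐ e^(−kₐz) = n₀ᵦ e^(−kᵦz) ⇒ ln(n₀ₐ/n₀ᵦ) = (kₐ − kᵦ)·z
z = ln(0.6/0.67) / (0.42 − 0.573) = -0.1103 / -0.153 = 0.721 km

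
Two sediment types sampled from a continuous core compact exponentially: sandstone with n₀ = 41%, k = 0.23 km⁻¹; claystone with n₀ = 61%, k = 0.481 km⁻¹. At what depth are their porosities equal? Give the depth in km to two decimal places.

Set n₀ₐ e^(−kₐd) = n₀ᵦ e^(−kᵦd) ⇒ ln(n₀ₐ/n₀ᵦ) = (kₐ − kᵦ)·d
d = ln(0.41/0.61) / (0.23 − 0.481) = -0.3973 / -0.251 = 1.583 km

1.58 km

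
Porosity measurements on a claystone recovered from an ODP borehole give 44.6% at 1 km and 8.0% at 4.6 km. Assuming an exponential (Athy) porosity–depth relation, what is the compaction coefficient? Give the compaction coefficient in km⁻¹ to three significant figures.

Athy: n(d) = n₀ e^(−cd) ⇒ n₁/n₂ = e^{c(d₂−d₁)} ⇒ c = ln(n₁/n₂)/(d₂−d₁)
c = ln(0.446/0.08) / (4.6 − 1) = ln(5.575) / 3.6 = 1.7183 / 3.6 = 0.4773 km⁻¹

0.477 km⁻¹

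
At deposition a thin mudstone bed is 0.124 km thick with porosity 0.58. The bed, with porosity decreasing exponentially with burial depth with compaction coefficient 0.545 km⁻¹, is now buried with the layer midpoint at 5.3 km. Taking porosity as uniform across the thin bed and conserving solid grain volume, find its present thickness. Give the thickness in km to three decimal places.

Porosity at 5.3 km: φ = 0.58·exp(−0.545×5.3) = 0.0323
Solid-volume conservation: h(1−φ) = h₀(1−φ₀) ⇒ h = h₀·(1−φ₀)/(1−φ)
h = 0.124 × (1 − 0.58)/(1 − 0.0323) = 0.124 × 0.4340 = 0.0538 km

0.054 km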